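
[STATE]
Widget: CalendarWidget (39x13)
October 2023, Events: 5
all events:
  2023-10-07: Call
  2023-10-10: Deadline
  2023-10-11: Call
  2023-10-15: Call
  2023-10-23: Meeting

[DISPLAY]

              October 2023             
Mo Tu We Th Fr Sa Su                   
                   1                   
 2  3  4  5  6  7*  8                  
 9 10* 11* 12 13 14 15*                
16 17 18 19 20 21 22                   
23* 24 25 26 27 28 29                  
30 31                                  
                                       
                                       
                                       
                                       
                                       


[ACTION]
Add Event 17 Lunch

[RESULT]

              October 2023             
Mo Tu We Th Fr Sa Su                   
                   1                   
 2  3  4  5  6  7*  8                  
 9 10* 11* 12 13 14 15*                
16 17* 18 19 20 21 22                  
23* 24 25 26 27 28 29                  
30 31                                  
                                       
                                       
                                       
                                       
                                       


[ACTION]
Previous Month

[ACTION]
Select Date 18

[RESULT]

             September 2023            
Mo Tu We Th Fr Sa Su                   
             1  2  3                   
 4  5  6  7  8  9 10                   
11 12 13 14 15 16 17                   
[18] 19 20 21 22 23 24                 
25 26 27 28 29 30                      
                                       
                                       
                                       
                                       
                                       
                                       


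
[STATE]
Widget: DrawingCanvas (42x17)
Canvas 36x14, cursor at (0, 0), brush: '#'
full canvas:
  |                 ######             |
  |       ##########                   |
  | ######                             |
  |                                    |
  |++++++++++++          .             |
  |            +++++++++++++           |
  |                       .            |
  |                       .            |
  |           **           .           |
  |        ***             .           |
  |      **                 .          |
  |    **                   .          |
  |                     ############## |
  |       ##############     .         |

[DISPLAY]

+                ######                   
       ##########                         
 ######                                   
                                          
++++++++++++          .                   
            +++++++++++++                 
                       .                  
                       .                  
           **           .                 
        ***             .                 
      **                 .                
    **                   .                
                     ##############       
       ##############     .               
                                          
                                          
                                          


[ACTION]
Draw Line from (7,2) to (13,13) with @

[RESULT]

+                ######                   
       ##########                         
 ######                                   
                                          
++++++++++++          .                   
            +++++++++++++                 
                       .                  
  @                    .                  
   @@      **           .                 
     @@ ***             .                 
      *@@                .                
    **   @@              .                
           @@        ##############       
       ######@#######     .               
                                          
                                          
                                          


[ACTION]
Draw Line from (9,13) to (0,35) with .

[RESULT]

+                ######           ..      
       ##########               ..        
 ######                      ...          
                           ..             
++++++++++++          .  ..               
            ++++++++++...                 
                    .. .                  
  @              ...   .                  
   @@      **  ..       .                 
     @@ ***  ..         .                 
      *@@                .                
    **   @@              .                
           @@        ##############       
       ######@#######     .               
                                          
                                          
                                          


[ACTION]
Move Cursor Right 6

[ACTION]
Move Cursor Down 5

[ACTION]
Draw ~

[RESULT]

                 ######           ..      
       ##########               ..        
 ######                      ...          
                           ..             
++++++++++++          .  ..               
      ~     ++++++++++...                 
                    .. .                  
  @              ...   .                  
   @@      **  ..       .                 
     @@ ***  ..         .                 
      *@@                .                
    **   @@              .                
           @@        ##############       
       ######@#######     .               
                                          
                                          
                                          


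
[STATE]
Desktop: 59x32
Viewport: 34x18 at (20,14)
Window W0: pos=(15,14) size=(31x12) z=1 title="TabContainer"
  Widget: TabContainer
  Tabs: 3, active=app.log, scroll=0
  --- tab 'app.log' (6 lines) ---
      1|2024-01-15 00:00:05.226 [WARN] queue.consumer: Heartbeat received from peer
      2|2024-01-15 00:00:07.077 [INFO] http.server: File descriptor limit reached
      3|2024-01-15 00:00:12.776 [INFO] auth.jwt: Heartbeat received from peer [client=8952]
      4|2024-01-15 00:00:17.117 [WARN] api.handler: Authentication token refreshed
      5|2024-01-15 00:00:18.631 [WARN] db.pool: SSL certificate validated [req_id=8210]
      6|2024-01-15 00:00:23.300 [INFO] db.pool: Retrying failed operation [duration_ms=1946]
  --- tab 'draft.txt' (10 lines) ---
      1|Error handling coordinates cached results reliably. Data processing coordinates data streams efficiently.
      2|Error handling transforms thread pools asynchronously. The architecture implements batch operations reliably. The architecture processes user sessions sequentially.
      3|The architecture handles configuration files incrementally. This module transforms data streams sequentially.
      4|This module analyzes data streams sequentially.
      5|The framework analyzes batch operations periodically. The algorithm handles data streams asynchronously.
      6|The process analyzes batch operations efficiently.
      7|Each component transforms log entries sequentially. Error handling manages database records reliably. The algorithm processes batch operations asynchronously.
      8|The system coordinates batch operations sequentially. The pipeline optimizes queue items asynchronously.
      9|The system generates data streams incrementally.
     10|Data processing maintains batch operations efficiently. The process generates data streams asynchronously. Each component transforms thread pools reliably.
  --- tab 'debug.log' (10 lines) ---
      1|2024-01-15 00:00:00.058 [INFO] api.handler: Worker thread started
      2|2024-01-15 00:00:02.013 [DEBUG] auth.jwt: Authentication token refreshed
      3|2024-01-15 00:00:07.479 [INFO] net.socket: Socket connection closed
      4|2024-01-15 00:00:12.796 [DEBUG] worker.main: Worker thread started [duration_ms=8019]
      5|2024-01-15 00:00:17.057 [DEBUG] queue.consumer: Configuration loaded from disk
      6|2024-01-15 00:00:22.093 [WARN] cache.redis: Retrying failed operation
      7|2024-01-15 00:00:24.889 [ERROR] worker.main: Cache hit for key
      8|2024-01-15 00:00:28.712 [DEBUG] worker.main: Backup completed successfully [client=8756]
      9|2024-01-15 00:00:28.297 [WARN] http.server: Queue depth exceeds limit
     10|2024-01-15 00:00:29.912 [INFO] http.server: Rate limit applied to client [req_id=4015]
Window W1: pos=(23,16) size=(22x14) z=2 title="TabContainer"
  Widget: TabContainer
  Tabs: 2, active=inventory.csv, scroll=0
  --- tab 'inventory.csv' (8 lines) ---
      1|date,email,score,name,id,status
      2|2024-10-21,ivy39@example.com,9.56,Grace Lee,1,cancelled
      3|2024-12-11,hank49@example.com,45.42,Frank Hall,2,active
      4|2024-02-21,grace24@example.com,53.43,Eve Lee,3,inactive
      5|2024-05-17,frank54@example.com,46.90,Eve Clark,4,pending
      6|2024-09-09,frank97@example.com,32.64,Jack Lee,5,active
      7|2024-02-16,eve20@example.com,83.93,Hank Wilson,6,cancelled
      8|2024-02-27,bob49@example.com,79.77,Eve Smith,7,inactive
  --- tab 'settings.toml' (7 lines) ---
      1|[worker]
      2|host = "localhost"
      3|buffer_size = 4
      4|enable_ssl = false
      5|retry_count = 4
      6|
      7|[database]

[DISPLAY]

━━━━━━━━━━━━━━━━━━━━━━━━━┓        
Container                ┃        
───┏━━━━━━━━━━━━━━━━━━━━┓┨        
.lo┃ TabContainer       ┃┃        
───┠────────────────────┨┃        
-01┃[inventory.csv]│ set┃┃        
-01┃────────────────────┃┃        
-01┃date,email,score,nam┃┃        
-01┃2024-10-21,ivy39@exa┃┃        
-01┃2024-12-11,hank49@ex┃┃        
-01┃2024-02-21,grace24@e┃┃        
━━━┃2024-05-17,frank54@e┃┛        
   ┃2024-09-09,frank97@e┃         
   ┃2024-02-16,eve20@exa┃         
   ┃2024-02-27,bob49@exa┃         
   ┗━━━━━━━━━━━━━━━━━━━━┛         
                                  
                                  


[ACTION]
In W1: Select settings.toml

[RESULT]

━━━━━━━━━━━━━━━━━━━━━━━━━┓        
Container                ┃        
───┏━━━━━━━━━━━━━━━━━━━━┓┨        
.lo┃ TabContainer       ┃┃        
───┠────────────────────┨┃        
-01┃ inventory.csv │[set┃┃        
-01┃────────────────────┃┃        
-01┃[worker]            ┃┃        
-01┃host = "localhost"  ┃┃        
-01┃buffer_size = 4     ┃┃        
-01┃enable_ssl = false  ┃┃        
━━━┃retry_count = 4     ┃┛        
   ┃                    ┃         
   ┃[database]          ┃         
   ┃                    ┃         
   ┗━━━━━━━━━━━━━━━━━━━━┛         
                                  
                                  


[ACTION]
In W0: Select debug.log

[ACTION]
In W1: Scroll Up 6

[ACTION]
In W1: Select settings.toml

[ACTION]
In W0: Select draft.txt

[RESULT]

━━━━━━━━━━━━━━━━━━━━━━━━━┓        
Container                ┃        
───┏━━━━━━━━━━━━━━━━━━━━┓┨        
.lo┃ TabContainer       ┃┃        
───┠────────────────────┨┃        
r h┃ inventory.csv │[set┃┃        
r h┃────────────────────┃┃        
arc┃[worker]            ┃┃        
 mo┃host = "localhost"  ┃┃        
fra┃buffer_size = 4     ┃┃        
pro┃enable_ssl = false  ┃┃        
━━━┃retry_count = 4     ┃┛        
   ┃                    ┃         
   ┃[database]          ┃         
   ┃                    ┃         
   ┗━━━━━━━━━━━━━━━━━━━━┛         
                                  
                                  


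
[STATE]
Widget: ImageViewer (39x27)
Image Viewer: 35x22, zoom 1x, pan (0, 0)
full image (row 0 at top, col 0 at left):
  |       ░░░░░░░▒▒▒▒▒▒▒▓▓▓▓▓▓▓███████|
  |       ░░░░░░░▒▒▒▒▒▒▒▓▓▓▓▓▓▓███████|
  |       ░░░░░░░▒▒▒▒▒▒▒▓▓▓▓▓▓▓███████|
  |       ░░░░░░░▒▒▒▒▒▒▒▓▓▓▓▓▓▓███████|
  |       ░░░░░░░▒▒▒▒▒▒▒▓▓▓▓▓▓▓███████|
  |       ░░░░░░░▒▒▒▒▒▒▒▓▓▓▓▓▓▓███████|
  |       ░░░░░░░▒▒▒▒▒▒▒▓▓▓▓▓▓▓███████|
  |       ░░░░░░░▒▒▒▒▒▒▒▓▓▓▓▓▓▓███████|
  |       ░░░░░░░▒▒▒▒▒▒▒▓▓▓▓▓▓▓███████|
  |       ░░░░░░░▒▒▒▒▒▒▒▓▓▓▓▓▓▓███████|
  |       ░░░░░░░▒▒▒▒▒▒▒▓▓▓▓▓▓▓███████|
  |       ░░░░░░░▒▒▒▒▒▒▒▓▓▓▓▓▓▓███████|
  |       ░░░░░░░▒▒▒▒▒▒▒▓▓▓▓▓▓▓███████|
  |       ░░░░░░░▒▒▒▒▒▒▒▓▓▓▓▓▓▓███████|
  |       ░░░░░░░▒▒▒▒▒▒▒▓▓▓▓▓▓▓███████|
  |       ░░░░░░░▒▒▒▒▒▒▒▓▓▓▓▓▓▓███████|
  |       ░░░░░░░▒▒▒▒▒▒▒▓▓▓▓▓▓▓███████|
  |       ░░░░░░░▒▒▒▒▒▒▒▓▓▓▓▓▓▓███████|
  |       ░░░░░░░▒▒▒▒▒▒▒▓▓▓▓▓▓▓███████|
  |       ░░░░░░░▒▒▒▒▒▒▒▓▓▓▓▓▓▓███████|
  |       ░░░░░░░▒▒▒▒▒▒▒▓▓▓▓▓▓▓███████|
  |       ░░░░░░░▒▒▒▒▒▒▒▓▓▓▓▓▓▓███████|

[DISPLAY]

       ░░░░░░░▒▒▒▒▒▒▒▓▓▓▓▓▓▓███████    
       ░░░░░░░▒▒▒▒▒▒▒▓▓▓▓▓▓▓███████    
       ░░░░░░░▒▒▒▒▒▒▒▓▓▓▓▓▓▓███████    
       ░░░░░░░▒▒▒▒▒▒▒▓▓▓▓▓▓▓███████    
       ░░░░░░░▒▒▒▒▒▒▒▓▓▓▓▓▓▓███████    
       ░░░░░░░▒▒▒▒▒▒▒▓▓▓▓▓▓▓███████    
       ░░░░░░░▒▒▒▒▒▒▒▓▓▓▓▓▓▓███████    
       ░░░░░░░▒▒▒▒▒▒▒▓▓▓▓▓▓▓███████    
       ░░░░░░░▒▒▒▒▒▒▒▓▓▓▓▓▓▓███████    
       ░░░░░░░▒▒▒▒▒▒▒▓▓▓▓▓▓▓███████    
       ░░░░░░░▒▒▒▒▒▒▒▓▓▓▓▓▓▓███████    
       ░░░░░░░▒▒▒▒▒▒▒▓▓▓▓▓▓▓███████    
       ░░░░░░░▒▒▒▒▒▒▒▓▓▓▓▓▓▓███████    
       ░░░░░░░▒▒▒▒▒▒▒▓▓▓▓▓▓▓███████    
       ░░░░░░░▒▒▒▒▒▒▒▓▓▓▓▓▓▓███████    
       ░░░░░░░▒▒▒▒▒▒▒▓▓▓▓▓▓▓███████    
       ░░░░░░░▒▒▒▒▒▒▒▓▓▓▓▓▓▓███████    
       ░░░░░░░▒▒▒▒▒▒▒▓▓▓▓▓▓▓███████    
       ░░░░░░░▒▒▒▒▒▒▒▓▓▓▓▓▓▓███████    
       ░░░░░░░▒▒▒▒▒▒▒▓▓▓▓▓▓▓███████    
       ░░░░░░░▒▒▒▒▒▒▒▓▓▓▓▓▓▓███████    
       ░░░░░░░▒▒▒▒▒▒▒▓▓▓▓▓▓▓███████    
                                       
                                       
                                       
                                       
                                       


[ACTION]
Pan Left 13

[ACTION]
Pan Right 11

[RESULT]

░░░▒▒▒▒▒▒▒▓▓▓▓▓▓▓███████               
░░░▒▒▒▒▒▒▒▓▓▓▓▓▓▓███████               
░░░▒▒▒▒▒▒▒▓▓▓▓▓▓▓███████               
░░░▒▒▒▒▒▒▒▓▓▓▓▓▓▓███████               
░░░▒▒▒▒▒▒▒▓▓▓▓▓▓▓███████               
░░░▒▒▒▒▒▒▒▓▓▓▓▓▓▓███████               
░░░▒▒▒▒▒▒▒▓▓▓▓▓▓▓███████               
░░░▒▒▒▒▒▒▒▓▓▓▓▓▓▓███████               
░░░▒▒▒▒▒▒▒▓▓▓▓▓▓▓███████               
░░░▒▒▒▒▒▒▒▓▓▓▓▓▓▓███████               
░░░▒▒▒▒▒▒▒▓▓▓▓▓▓▓███████               
░░░▒▒▒▒▒▒▒▓▓▓▓▓▓▓███████               
░░░▒▒▒▒▒▒▒▓▓▓▓▓▓▓███████               
░░░▒▒▒▒▒▒▒▓▓▓▓▓▓▓███████               
░░░▒▒▒▒▒▒▒▓▓▓▓▓▓▓███████               
░░░▒▒▒▒▒▒▒▓▓▓▓▓▓▓███████               
░░░▒▒▒▒▒▒▒▓▓▓▓▓▓▓███████               
░░░▒▒▒▒▒▒▒▓▓▓▓▓▓▓███████               
░░░▒▒▒▒▒▒▒▓▓▓▓▓▓▓███████               
░░░▒▒▒▒▒▒▒▓▓▓▓▓▓▓███████               
░░░▒▒▒▒▒▒▒▓▓▓▓▓▓▓███████               
░░░▒▒▒▒▒▒▒▓▓▓▓▓▓▓███████               
                                       
                                       
                                       
                                       
                                       


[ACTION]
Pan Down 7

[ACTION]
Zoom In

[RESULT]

   ░░░░░░░░░░░░░░▒▒▒▒▒▒▒▒▒▒▒▒▒▒▓▓▓▓▓▓▓▓
   ░░░░░░░░░░░░░░▒▒▒▒▒▒▒▒▒▒▒▒▒▒▓▓▓▓▓▓▓▓
   ░░░░░░░░░░░░░░▒▒▒▒▒▒▒▒▒▒▒▒▒▒▓▓▓▓▓▓▓▓
   ░░░░░░░░░░░░░░▒▒▒▒▒▒▒▒▒▒▒▒▒▒▓▓▓▓▓▓▓▓
   ░░░░░░░░░░░░░░▒▒▒▒▒▒▒▒▒▒▒▒▒▒▓▓▓▓▓▓▓▓
   ░░░░░░░░░░░░░░▒▒▒▒▒▒▒▒▒▒▒▒▒▒▓▓▓▓▓▓▓▓
   ░░░░░░░░░░░░░░▒▒▒▒▒▒▒▒▒▒▒▒▒▒▓▓▓▓▓▓▓▓
   ░░░░░░░░░░░░░░▒▒▒▒▒▒▒▒▒▒▒▒▒▒▓▓▓▓▓▓▓▓
   ░░░░░░░░░░░░░░▒▒▒▒▒▒▒▒▒▒▒▒▒▒▓▓▓▓▓▓▓▓
   ░░░░░░░░░░░░░░▒▒▒▒▒▒▒▒▒▒▒▒▒▒▓▓▓▓▓▓▓▓
   ░░░░░░░░░░░░░░▒▒▒▒▒▒▒▒▒▒▒▒▒▒▓▓▓▓▓▓▓▓
   ░░░░░░░░░░░░░░▒▒▒▒▒▒▒▒▒▒▒▒▒▒▓▓▓▓▓▓▓▓
   ░░░░░░░░░░░░░░▒▒▒▒▒▒▒▒▒▒▒▒▒▒▓▓▓▓▓▓▓▓
   ░░░░░░░░░░░░░░▒▒▒▒▒▒▒▒▒▒▒▒▒▒▓▓▓▓▓▓▓▓
   ░░░░░░░░░░░░░░▒▒▒▒▒▒▒▒▒▒▒▒▒▒▓▓▓▓▓▓▓▓
   ░░░░░░░░░░░░░░▒▒▒▒▒▒▒▒▒▒▒▒▒▒▓▓▓▓▓▓▓▓
   ░░░░░░░░░░░░░░▒▒▒▒▒▒▒▒▒▒▒▒▒▒▓▓▓▓▓▓▓▓
   ░░░░░░░░░░░░░░▒▒▒▒▒▒▒▒▒▒▒▒▒▒▓▓▓▓▓▓▓▓
   ░░░░░░░░░░░░░░▒▒▒▒▒▒▒▒▒▒▒▒▒▒▓▓▓▓▓▓▓▓
   ░░░░░░░░░░░░░░▒▒▒▒▒▒▒▒▒▒▒▒▒▒▓▓▓▓▓▓▓▓
   ░░░░░░░░░░░░░░▒▒▒▒▒▒▒▒▒▒▒▒▒▒▓▓▓▓▓▓▓▓
   ░░░░░░░░░░░░░░▒▒▒▒▒▒▒▒▒▒▒▒▒▒▓▓▓▓▓▓▓▓
   ░░░░░░░░░░░░░░▒▒▒▒▒▒▒▒▒▒▒▒▒▒▓▓▓▓▓▓▓▓
   ░░░░░░░░░░░░░░▒▒▒▒▒▒▒▒▒▒▒▒▒▒▓▓▓▓▓▓▓▓
   ░░░░░░░░░░░░░░▒▒▒▒▒▒▒▒▒▒▒▒▒▒▓▓▓▓▓▓▓▓
   ░░░░░░░░░░░░░░▒▒▒▒▒▒▒▒▒▒▒▒▒▒▓▓▓▓▓▓▓▓
   ░░░░░░░░░░░░░░▒▒▒▒▒▒▒▒▒▒▒▒▒▒▓▓▓▓▓▓▓▓


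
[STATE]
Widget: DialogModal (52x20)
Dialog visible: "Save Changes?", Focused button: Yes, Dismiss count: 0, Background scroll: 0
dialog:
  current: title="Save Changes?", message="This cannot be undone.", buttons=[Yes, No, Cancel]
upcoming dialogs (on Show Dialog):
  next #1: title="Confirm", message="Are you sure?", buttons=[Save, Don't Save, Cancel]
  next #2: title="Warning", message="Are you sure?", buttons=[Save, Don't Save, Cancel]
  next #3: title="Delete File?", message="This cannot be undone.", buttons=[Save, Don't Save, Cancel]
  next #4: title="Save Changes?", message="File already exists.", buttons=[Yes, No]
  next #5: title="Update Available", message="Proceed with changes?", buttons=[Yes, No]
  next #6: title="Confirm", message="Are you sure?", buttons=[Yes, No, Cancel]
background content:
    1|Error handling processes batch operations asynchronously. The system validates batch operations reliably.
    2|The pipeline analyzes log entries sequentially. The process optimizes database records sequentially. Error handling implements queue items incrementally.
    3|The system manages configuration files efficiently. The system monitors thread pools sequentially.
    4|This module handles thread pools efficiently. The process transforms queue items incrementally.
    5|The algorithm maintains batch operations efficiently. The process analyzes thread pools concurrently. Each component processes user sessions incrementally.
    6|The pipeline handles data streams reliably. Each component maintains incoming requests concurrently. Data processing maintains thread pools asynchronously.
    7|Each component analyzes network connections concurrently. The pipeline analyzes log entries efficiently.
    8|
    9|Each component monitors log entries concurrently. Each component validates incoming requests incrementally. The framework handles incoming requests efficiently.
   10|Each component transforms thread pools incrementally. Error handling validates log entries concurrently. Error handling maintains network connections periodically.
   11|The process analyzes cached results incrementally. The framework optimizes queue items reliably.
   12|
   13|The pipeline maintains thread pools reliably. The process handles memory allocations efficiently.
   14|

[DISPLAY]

Error handling processes batch operations asynchrono
The pipeline analyzes log entries sequentially. The 
The system manages configuration files efficiently. 
This module handles thread pools efficiently. The pr
The algorithm maintains batch operations efficiently
The pipeline handles data streams reliably. Each com
Each component analyzes network connections concurre
             ┌────────────────────────┐             
Each componen│     Save Changes?      │currently. Ea
Each componen│ This cannot be undone. │incrementally
The process a│  [Yes]  No   Cancel    │rementally. T
             └────────────────────────┘             
The pipeline maintains thread pools reliably. The pr
                                                    
                                                    
                                                    
                                                    
                                                    
                                                    
                                                    


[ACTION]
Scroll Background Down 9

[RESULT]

Each component transforms thread pools incrementally
The process analyzes cached results incrementally. T
                                                    
The pipeline maintains thread pools reliably. The pr
                                                    
                                                    
                                                    
             ┌────────────────────────┐             
             │     Save Changes?      │             
             │ This cannot be undone. │             
             │  [Yes]  No   Cancel    │             
             └────────────────────────┘             
                                                    
                                                    
                                                    
                                                    
                                                    
                                                    
                                                    
                                                    


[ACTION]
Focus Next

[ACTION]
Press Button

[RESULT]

Each component transforms thread pools incrementally
The process analyzes cached results incrementally. T
                                                    
The pipeline maintains thread pools reliably. The pr
                                                    
                                                    
                                                    
                                                    
                                                    
                                                    
                                                    
                                                    
                                                    
                                                    
                                                    
                                                    
                                                    
                                                    
                                                    
                                                    


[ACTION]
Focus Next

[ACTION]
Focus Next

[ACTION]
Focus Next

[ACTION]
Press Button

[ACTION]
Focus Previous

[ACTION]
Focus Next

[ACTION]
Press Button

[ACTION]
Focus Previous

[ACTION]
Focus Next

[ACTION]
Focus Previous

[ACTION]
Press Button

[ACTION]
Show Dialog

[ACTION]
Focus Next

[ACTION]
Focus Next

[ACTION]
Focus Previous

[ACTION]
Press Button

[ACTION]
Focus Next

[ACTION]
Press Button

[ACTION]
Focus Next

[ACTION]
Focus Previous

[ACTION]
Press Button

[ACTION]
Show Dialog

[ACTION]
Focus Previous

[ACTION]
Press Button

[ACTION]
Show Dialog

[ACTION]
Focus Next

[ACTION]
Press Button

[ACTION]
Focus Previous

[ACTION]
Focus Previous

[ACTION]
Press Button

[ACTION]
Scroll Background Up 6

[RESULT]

This module handles thread pools efficiently. The pr
The algorithm maintains batch operations efficiently
The pipeline handles data streams reliably. Each com
Each component analyzes network connections concurre
                                                    
Each component monitors log entries concurrently. Ea
Each component transforms thread pools incrementally
The process analyzes cached results incrementally. T
                                                    
The pipeline maintains thread pools reliably. The pr
                                                    
                                                    
                                                    
                                                    
                                                    
                                                    
                                                    
                                                    
                                                    
                                                    


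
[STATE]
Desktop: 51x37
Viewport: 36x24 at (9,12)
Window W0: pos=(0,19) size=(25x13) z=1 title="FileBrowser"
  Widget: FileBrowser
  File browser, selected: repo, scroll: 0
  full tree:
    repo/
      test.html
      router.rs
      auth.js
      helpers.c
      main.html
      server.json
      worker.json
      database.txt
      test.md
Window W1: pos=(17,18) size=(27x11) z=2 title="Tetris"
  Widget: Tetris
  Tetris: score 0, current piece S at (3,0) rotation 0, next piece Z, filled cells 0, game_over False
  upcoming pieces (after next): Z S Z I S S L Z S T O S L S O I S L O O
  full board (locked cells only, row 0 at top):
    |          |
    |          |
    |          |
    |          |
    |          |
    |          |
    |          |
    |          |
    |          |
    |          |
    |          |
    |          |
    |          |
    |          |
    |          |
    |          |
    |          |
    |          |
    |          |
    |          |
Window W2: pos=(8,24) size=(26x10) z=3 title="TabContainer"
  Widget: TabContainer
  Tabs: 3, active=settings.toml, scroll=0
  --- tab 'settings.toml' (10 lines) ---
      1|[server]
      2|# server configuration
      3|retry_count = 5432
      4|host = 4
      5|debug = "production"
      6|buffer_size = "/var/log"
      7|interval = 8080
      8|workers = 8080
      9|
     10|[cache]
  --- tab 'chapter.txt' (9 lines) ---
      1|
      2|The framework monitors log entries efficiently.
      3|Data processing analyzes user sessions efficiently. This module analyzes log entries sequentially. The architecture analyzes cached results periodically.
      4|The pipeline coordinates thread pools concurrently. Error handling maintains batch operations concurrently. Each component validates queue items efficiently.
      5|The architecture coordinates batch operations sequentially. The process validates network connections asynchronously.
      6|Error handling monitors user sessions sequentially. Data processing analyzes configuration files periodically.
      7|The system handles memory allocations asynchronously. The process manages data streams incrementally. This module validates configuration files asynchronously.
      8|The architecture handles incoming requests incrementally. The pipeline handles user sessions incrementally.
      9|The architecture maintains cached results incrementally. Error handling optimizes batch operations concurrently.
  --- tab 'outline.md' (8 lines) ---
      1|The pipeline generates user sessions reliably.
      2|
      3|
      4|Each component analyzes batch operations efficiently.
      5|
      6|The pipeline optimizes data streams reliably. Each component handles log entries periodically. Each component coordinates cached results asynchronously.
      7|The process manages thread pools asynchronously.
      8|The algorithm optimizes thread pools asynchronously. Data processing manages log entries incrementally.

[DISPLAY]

                                    
                                    
                                    
                                    
                                    
                                    
        ┏━━━━━━━━━━━━━━━━━━━━━━━━━┓ 
━━━━━━━━┃ Tetris                  ┃ 
wser    ┠─────────────────────────┨ 
────────┃          │Next:         ┃ 
po/     ┃          │▓▓            ┃ 
.html   ┃          │ ▓▓           ┃ 
━━━━━━━━━━━━━━━━━━━━━━━━┓         ┃ 
 TabContainer           ┃         ┃ 
────────────────────────┨         ┃ 
[settings.toml]│ chapter┃:        ┃ 
────────────────────────┃━━━━━━━━━┛ 
[server]                ┃           
# server configuration  ┃           
retry_count = 5432      ┃           
host = 4                ┃           
━━━━━━━━━━━━━━━━━━━━━━━━┛           
                                    
                                    


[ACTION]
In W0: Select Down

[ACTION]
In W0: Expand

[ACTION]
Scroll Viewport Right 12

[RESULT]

                                    
                                    
                                    
                                    
                                    
                                    
  ┏━━━━━━━━━━━━━━━━━━━━━━━━━┓       
━━┃ Tetris                  ┃       
  ┠─────────────────────────┨       
──┃          │Next:         ┃       
  ┃          │▓▓            ┃       
  ┃          │ ▓▓           ┃       
━━━━━━━━━━━━━━━━━━┓         ┃       
ntainer           ┃         ┃       
──────────────────┨         ┃       
ngs.toml]│ chapter┃:        ┃       
──────────────────┃━━━━━━━━━┛       
r]                ┃                 
er configuration  ┃                 
count = 5432      ┃                 
 4                ┃                 
━━━━━━━━━━━━━━━━━━┛                 
                                    
                                    


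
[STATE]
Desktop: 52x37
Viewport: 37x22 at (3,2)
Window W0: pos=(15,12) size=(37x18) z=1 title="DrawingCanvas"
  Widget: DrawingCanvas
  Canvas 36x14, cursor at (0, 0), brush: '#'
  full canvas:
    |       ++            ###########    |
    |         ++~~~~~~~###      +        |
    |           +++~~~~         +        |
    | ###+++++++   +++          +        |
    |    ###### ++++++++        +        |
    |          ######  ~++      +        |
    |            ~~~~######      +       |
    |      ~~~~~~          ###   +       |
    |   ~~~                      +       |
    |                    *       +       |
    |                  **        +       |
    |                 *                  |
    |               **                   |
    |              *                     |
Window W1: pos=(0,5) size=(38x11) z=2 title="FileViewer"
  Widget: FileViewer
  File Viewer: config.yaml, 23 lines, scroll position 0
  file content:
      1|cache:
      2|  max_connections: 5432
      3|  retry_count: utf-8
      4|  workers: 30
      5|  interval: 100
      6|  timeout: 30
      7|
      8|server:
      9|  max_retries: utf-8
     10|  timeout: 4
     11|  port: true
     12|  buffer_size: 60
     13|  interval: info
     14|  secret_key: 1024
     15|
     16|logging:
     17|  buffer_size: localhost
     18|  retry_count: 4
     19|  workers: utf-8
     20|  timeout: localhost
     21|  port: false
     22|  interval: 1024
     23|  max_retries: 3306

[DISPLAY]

                                     
                                     
                                     
━━━━━━━━━━━━━━━━━━━━━━━━━━━━━━━━━━┓  
ileViewer                         ┃  
──────────────────────────────────┨  
che:                             ▲┃  
max_connections: 5432            █┃  
retry_count: utf-8               ░┃  
workers: 30                      ░┃  
interval: 100                    ░┃━━
timeout: 30                      ░┃  
                                 ▼┃──
━━━━━━━━━━━━━━━━━━━━━━━━━━━━━━━━━━┛##
            ┃         ++~~~~~~~###   
            ┃           +++~~~~      
            ┃ ###+++++++   +++       
            ┃    ###### ++++++++     
            ┃          ######  ~++   
            ┃            ~~~~######  
            ┃      ~~~~~~          ##
            ┃   ~~~                  


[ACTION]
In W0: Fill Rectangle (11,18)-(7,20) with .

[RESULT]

                                     
                                     
                                     
━━━━━━━━━━━━━━━━━━━━━━━━━━━━━━━━━━┓  
ileViewer                         ┃  
──────────────────────────────────┨  
che:                             ▲┃  
max_connections: 5432            █┃  
retry_count: utf-8               ░┃  
workers: 30                      ░┃  
interval: 100                    ░┃━━
timeout: 30                      ░┃  
                                 ▼┃──
━━━━━━━━━━━━━━━━━━━━━━━━━━━━━━━━━━┛##
            ┃         ++~~~~~~~###   
            ┃           +++~~~~      
            ┃ ###+++++++   +++       
            ┃    ###### ++++++++     
            ┃          ######  ~++   
            ┃            ~~~~######  
            ┃      ~~~~~~      ... ##
            ┃   ~~~            ...   


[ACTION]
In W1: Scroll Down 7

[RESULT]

                                     
                                     
                                     
━━━━━━━━━━━━━━━━━━━━━━━━━━━━━━━━━━┓  
ileViewer                         ┃  
──────────────────────────────────┨  
rver:                            ▲┃  
max_retries: utf-8               ░┃  
timeout: 4                       ░┃  
port: true                       █┃  
buffer_size: 60                  ░┃━━
interval: info                   ░┃  
secret_key: 1024                 ▼┃──
━━━━━━━━━━━━━━━━━━━━━━━━━━━━━━━━━━┛##
            ┃         ++~~~~~~~###   
            ┃           +++~~~~      
            ┃ ###+++++++   +++       
            ┃    ###### ++++++++     
            ┃          ######  ~++   
            ┃            ~~~~######  
            ┃      ~~~~~~      ... ##
            ┃   ~~~            ...   


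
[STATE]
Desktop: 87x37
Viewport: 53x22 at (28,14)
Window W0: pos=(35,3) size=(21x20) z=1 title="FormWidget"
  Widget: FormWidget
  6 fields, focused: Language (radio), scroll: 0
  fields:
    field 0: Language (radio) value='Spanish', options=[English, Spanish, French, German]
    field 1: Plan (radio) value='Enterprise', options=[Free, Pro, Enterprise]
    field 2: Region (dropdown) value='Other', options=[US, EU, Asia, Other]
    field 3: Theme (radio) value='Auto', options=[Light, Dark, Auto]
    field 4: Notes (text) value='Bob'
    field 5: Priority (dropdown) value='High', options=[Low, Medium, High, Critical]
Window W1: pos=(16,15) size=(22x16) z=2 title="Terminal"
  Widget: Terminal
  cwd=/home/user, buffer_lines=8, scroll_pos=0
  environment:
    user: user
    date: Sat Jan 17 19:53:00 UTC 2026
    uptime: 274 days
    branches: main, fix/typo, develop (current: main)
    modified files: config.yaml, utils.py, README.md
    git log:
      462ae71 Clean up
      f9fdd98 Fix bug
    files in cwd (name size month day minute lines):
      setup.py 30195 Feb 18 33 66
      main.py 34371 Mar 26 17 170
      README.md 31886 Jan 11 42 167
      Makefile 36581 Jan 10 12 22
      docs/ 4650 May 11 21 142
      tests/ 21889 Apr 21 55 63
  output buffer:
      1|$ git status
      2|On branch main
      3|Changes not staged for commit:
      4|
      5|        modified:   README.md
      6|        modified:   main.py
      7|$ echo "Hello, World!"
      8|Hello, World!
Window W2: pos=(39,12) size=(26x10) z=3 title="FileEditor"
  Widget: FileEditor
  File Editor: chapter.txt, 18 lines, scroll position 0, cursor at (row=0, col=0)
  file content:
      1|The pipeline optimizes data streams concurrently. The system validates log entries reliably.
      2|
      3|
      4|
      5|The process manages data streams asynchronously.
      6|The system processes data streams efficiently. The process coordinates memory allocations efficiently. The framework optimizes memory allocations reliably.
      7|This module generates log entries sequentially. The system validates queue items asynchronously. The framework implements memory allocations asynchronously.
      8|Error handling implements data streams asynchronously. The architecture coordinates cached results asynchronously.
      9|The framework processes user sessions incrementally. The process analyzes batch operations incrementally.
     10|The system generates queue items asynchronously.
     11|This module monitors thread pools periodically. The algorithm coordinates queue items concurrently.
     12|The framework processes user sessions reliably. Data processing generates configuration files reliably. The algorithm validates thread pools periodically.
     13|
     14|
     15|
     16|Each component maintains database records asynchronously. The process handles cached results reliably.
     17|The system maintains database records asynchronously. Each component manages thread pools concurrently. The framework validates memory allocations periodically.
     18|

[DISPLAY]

       ┃   ┠────────────────────────┨                
━━━━━━━━━┓ ┃█he pipeline optimizes ▲┃                
         ┃ ┃                       █┃                
─────────┨ ┃                       ░┃                
s        ┃ ┃                       ░┃                
ain      ┃ ┃The process manages dat░┃                
 staged f┃ ┃The system processes da▼┃                
         ┃ ┗━━━━━━━━━━━━━━━━━━━━━━━━┛                
ified:   ┃━━━━━━━━━━━━━━━━━┛                         
ified:   ┃                                           
lo, World┃                                           
d!       ┃                                           
         ┃                                           
         ┃                                           
         ┃                                           
         ┃                                           
━━━━━━━━━┛                                           
                                                     
                                                     
                                                     
                                                     
                                                     


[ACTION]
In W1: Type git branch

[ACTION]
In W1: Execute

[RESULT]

       ┃   ┠────────────────────────┨                
━━━━━━━━━┓ ┃█he pipeline optimizes ▲┃                
         ┃ ┃                       █┃                
─────────┨ ┃                       ░┃                
ain      ┃ ┃                       ░┃                
 staged f┃ ┃The process manages dat░┃                
         ┃ ┃The system processes da▼┃                
ified:   ┃ ┗━━━━━━━━━━━━━━━━━━━━━━━━┛                
ified:   ┃━━━━━━━━━━━━━━━━━┛                         
lo, World┃                                           
d!       ┃                                           
h        ┃                                           
         ┃                                           
         ┃                                           
         ┃                                           
         ┃                                           
━━━━━━━━━┛                                           
                                                     
                                                     
                                                     
                                                     
                                                     


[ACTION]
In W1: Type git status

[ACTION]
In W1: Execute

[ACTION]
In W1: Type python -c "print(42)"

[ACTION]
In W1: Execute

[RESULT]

       ┃   ┠────────────────────────┨                
━━━━━━━━━┓ ┃█he pipeline optimizes ▲┃                
         ┃ ┃                       █┃                
─────────┨ ┃                       ░┃                
         ┃ ┃                       ░┃                
         ┃ ┃The process manages dat░┃                
s        ┃ ┃The system processes da▼┃                
ain      ┃ ┗━━━━━━━━━━━━━━━━━━━━━━━━┛                
 staged f┃━━━━━━━━━━━━━━━━━┛                         
         ┃                                           
ified:   ┃                                           
ified:   ┃                                           
ified:   ┃                                           
 "print(4┃                                           
         ┃                                           
         ┃                                           
━━━━━━━━━┛                                           
                                                     
                                                     
                                                     
                                                     
                                                     
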